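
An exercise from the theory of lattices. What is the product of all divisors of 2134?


Divisors of 2134: [1, 2, 11, 22, 97, 194, 1067, 2134]
Product = n^(d(n)/2) = 2134^(8/2)
Product = 20738515249936


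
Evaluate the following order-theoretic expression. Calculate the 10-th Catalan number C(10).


C(n) = C(2n, n) / (n+1).
C(20, 10) = 184756
C(10) = 184756 / 11 = 16796


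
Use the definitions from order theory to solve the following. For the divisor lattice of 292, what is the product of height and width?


Height = length of longest chain minus 1; width = size of largest antichain.
A maximum chain: 1 | 73 | 146 | 292  (height 3).
A maximum antichain: {2, 73}  (width 2).
Product = 3 * 2 = 6


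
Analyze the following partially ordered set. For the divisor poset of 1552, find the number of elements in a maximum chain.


A chain is a totally ordered subset; we count the number of elements in a maximum chain.
Compute, for each element x, the size of the longest chain ending at x:
  1: 1
  2: 2
  97: 2
  4: 3
  8: 4
  194: 3
  ...
A maximum chain: 1 < 2 < 4 < 8 < 16 < 1552
Number of elements in the longest chain: 6


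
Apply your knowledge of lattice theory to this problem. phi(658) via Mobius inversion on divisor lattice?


phi(n) = n * prod_{p|n} (1 - 1/p).
Prime divisors of 658: [2, 7, 47]
phi(658) = 658 * (1 - 1/2) * (1 - 1/7) * (1 - 1/47)
phi(658) = 276


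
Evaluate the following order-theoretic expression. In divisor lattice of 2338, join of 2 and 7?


In a divisor lattice, join = lcm (least common multiple).
gcd(2,7) = 1
lcm(2,7) = 2*7/gcd = 14/1 = 14


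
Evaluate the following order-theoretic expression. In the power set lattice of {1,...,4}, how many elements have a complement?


An element a is complemented if some b has a meet b = bottom, a join b = top.
every subset A has complement S\A, so all elements are complemented.
Complemented elements: {}, {1}, {2}, {3}, {4}, {1,2}, ... (10 more)
Count: 16


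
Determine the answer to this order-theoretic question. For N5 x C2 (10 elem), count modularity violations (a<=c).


Modular law: if a <= c then a v (b ^ c) = (a v b) ^ c.
Check all triples (a,b,c) with a <= c among 10 elements.
  e.g. a=(a,0), b=(c,0), c=(b,0): lhs=(a,0) != rhs=(b,0)
  e.g. a=(a,0), b=(c,1), c=(b,0): lhs=(a,0) != rhs=(b,0)
Total violating triples: 6


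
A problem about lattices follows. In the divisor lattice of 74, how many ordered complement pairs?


Complement pair (a,b): a meet b = bottom, a join b = top.
Here: gcd(a,b)=1 and lcm(a,b)=74, i.e. a*b=74 with a,b coprime.
Pairs found: (1,74), (2,37), (37,2), (74,1)
Total ordered pairs: 4


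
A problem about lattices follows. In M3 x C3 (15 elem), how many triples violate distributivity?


Distributive law: a ^ (b v c) = (a ^ b) v (a ^ c).
Check all 15^3 = 3375 ordered triples (a,b,c).
  e.g. a=(a1,0), b=(a2,0), c=(a3,0): lhs=(a1,0) != rhs=(0,0)
  e.g. a=(a1,0), b=(a2,0), c=(a3,1): lhs=(a1,0) != rhs=(0,0)
Total violating triples: 162


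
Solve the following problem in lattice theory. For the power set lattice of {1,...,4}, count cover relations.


A cover relation a -< b holds when a < b with no c strictly between.
Cover relations:
  {} -< {1}
  {} -< {2}
  {} -< {3}
  {} -< {4}
  {1} -< {1,2}
  {1} -< {1,3}
  {1} -< {1,4}
  {2} -< {1,2}
  ...24 more
Total: 32


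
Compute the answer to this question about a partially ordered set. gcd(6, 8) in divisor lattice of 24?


Meet=gcd.
gcd(6,8)=2


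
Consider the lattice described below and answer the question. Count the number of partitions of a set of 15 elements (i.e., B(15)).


B(n) = number of set partitions of an n-element set.
B(n) satisfies the recurrence: B(n+1) = sum_k C(n,k)*B(k).
B(15) = 1382958545


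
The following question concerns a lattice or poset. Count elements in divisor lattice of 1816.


Divisors of 1816: [1, 2, 4, 8, 227, 454, 908, 1816]
Count: 8


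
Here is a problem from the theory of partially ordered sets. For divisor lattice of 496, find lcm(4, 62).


In a divisor lattice, join = lcm (least common multiple).
Compute lcm iteratively: start with first element, then lcm(current, next).
Elements: [4, 62]
lcm(4,62) = 124
Final lcm = 124


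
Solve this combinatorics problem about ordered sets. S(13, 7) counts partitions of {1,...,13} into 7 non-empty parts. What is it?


S(n,k) = k*S(n-1,k) + S(n-1,k-1).
S(12,7) = 627396, S(12,6) = 1323652
S(13,7) = 7*627396 + 1323652 = 4391772 + 1323652
S(13,7) = 5715424


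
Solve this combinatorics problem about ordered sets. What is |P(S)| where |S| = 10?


Power set = 2^n.
2^10 = 1024


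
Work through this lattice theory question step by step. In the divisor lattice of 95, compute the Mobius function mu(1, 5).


In a divisor lattice, mu(a,b) = mu(b/a) where mu is the classical Mobius function.
b/a = 5/1 = 5
Prime factorization of 5: primes [5]
5 is squarefree with 1 prime factor(s), so mu(5) = (-1)^1 = -1


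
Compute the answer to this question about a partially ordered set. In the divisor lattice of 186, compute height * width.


Height = length of longest chain minus 1; width = size of largest antichain.
A maximum chain: 1 | 31 | 93 | 186  (height 3).
A maximum antichain: {2, 3, 31}  (width 3).
Product = 3 * 3 = 9


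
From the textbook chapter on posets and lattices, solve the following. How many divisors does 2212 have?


Divisors of 2212: [1, 2, 4, 7, 14, 28, 79, 158, 316, 553, 1106, 2212]
Count: 12


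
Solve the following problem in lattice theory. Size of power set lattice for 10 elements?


Power set = 2^n.
2^10 = 1024


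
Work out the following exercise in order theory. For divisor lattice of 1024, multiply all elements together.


Divisors of 1024: [1, 2, 4, 8, 16, 32, 64, 128, 256, 512, 1024]
Product = n^(d(n)/2) = 1024^(11/2)
Product = 36028797018963968


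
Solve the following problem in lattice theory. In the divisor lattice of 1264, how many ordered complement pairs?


Complement pair (a,b): a meet b = bottom, a join b = top.
Here: gcd(a,b)=1 and lcm(a,b)=1264, i.e. a*b=1264 with a,b coprime.
Pairs found: (1,1264), (16,79), (79,16), (1264,1)
Total ordered pairs: 4


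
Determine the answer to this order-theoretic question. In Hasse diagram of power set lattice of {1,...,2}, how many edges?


A cover relation a -< b holds when a < b with no c strictly between.
Cover relations:
  {} -< {1}
  {} -< {2}
  {1} -< {1,2}
  {2} -< {1,2}
Total: 4


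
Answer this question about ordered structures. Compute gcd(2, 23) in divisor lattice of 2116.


In a divisor lattice, meet = gcd (greatest common divisor).
By Euclidean algorithm or factoring: gcd(2,23) = 1


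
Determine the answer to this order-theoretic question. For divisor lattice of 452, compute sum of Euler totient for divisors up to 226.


Divisors of 452 up to 226: [1, 2, 4, 113, 226]
phi values: [1, 1, 2, 112, 112]
Sum = 228


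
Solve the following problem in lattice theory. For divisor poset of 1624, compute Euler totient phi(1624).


phi(n) = n * prod_{p|n} (1 - 1/p).
Prime divisors of 1624: [2, 7, 29]
phi(1624) = 1624 * (1 - 1/2) * (1 - 1/7) * (1 - 1/29)
phi(1624) = 672


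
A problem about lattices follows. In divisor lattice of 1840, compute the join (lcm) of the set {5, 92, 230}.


In a divisor lattice, join = lcm (least common multiple).
Compute lcm iteratively: start with first element, then lcm(current, next).
Elements: [5, 92, 230]
lcm(5,92) = 460
lcm(460,230) = 460
Final lcm = 460


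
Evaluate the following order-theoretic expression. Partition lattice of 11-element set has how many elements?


B(n) = number of set partitions of an n-element set.
B(n) satisfies the recurrence: B(n+1) = sum_k C(n,k)*B(k).
B(11) = 678570


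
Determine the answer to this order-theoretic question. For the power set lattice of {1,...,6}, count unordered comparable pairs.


A comparable pair {a,b} has a < b or b < a in the order.
Count unordered pairs where one element is strictly below the other.
Examples: {{},{1}}, {{},{2}}, {{},{3}}, {{},{4}}, ...
Total comparable pairs: 665


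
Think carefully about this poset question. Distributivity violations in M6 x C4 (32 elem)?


Distributive law: a ^ (b v c) = (a ^ b) v (a ^ c).
Check all 32^3 = 32768 ordered triples (a,b,c).
  e.g. a=(a1,0), b=(a2,0), c=(a3,0): lhs=(a1,0) != rhs=(0,0)
  e.g. a=(a1,0), b=(a2,0), c=(a3,1): lhs=(a1,0) != rhs=(0,0)
Total violating triples: 7680


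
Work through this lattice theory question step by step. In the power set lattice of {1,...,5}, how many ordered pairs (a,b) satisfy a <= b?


The order relation is {(a,b) : a <= b}, reflexive so it includes (a,a).
Examples: ({},{}), ({},{1,2}), ({},{1,2,3}), ({},{1,2,3,4}), ({},{1,2,3,4,5}), ...
Total ordered pairs: 243


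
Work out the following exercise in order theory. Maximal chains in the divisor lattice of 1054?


A maximal chain goes from the minimum element to a maximal element via cover relations.
Counting all min-to-max paths in the cover graph.
Total maximal chains: 6


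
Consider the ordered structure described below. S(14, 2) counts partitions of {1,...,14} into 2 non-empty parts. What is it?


S(n,k) = k*S(n-1,k) + S(n-1,k-1).
S(13,2) = 4095, S(13,1) = 1
S(14,2) = 2*4095 + 1 = 8190 + 1
S(14,2) = 8191


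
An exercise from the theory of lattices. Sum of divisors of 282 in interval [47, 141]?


Interval [47,141] in divisors of 282: [47, 141]
Sum = 188


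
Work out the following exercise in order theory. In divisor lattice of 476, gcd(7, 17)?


Meet=gcd.
gcd(7,17)=1


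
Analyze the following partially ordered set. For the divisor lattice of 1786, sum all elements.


sigma(n) = sum of divisors.
Divisors of 1786: [1, 2, 19, 38, 47, 94, 893, 1786]
Sum = 2880


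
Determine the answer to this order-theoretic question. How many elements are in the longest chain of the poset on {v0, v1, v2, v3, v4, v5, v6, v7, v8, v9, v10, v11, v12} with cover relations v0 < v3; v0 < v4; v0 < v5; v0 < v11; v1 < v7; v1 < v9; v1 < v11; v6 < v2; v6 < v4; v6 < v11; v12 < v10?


A chain is a totally ordered subset; we count the number of elements in a maximum chain.
Compute, for each element x, the size of the longest chain ending at x:
  v0: 1
  v1: 1
  v6: 1
  v8: 1
  v12: 1
  v2: 2
  ...
A maximum chain: v6 < v2
Number of elements in the longest chain: 2


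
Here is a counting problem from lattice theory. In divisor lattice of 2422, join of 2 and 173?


In a divisor lattice, join = lcm (least common multiple).
gcd(2,173) = 1
lcm(2,173) = 2*173/gcd = 346/1 = 346


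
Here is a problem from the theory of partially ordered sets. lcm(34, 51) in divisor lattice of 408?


Join=lcm.
gcd(34,51)=17
lcm=102


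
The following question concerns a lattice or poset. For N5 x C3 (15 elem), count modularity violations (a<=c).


Modular law: if a <= c then a v (b ^ c) = (a v b) ^ c.
Check all triples (a,b,c) with a <= c among 15 elements.
  e.g. a=(a,0), b=(c,0), c=(b,0): lhs=(a,0) != rhs=(b,0)
  e.g. a=(a,0), b=(c,1), c=(b,0): lhs=(a,0) != rhs=(b,0)
Total violating triples: 18


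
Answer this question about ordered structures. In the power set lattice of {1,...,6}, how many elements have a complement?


An element a is complemented if some b has a meet b = bottom, a join b = top.
every subset A has complement S\A, so all elements are complemented.
Complemented elements: {}, {1}, {2}, {3}, {4}, {5}, ... (58 more)
Count: 64


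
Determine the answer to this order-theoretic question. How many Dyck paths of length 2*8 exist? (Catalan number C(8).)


C(n) = C(2n, n) / (n+1).
C(16, 8) = 12870
C(8) = 12870 / 9 = 1430


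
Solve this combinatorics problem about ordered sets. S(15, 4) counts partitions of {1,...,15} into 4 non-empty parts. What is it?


S(n,k) = k*S(n-1,k) + S(n-1,k-1).
S(14,4) = 10391745, S(14,3) = 788970
S(15,4) = 4*10391745 + 788970 = 41566980 + 788970
S(15,4) = 42355950


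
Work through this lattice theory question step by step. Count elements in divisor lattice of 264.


Divisors of 264: [1, 2, 3, 4, 6, 8, 11, 12, 22, 24, 33, 44, 66, 88, 132, 264]
Count: 16


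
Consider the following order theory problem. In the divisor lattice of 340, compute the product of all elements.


Divisors of 340: [1, 2, 4, 5, 10, 17, 20, 34, 68, 85, 170, 340]
Product = n^(d(n)/2) = 340^(12/2)
Product = 1544804416000000


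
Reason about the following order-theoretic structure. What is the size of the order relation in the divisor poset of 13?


The order relation is {(a,b) : a <= b}, reflexive so it includes (a,a).
Examples: (1,1), (1,13), (13,13)
Total ordered pairs: 3


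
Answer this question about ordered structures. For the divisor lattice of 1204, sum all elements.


sigma(n) = sum of divisors.
Divisors of 1204: [1, 2, 4, 7, 14, 28, 43, 86, 172, 301, 602, 1204]
Sum = 2464


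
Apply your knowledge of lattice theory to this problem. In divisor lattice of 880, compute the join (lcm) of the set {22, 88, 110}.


In a divisor lattice, join = lcm (least common multiple).
Compute lcm iteratively: start with first element, then lcm(current, next).
Elements: [22, 88, 110]
lcm(22,88) = 88
lcm(88,110) = 440
Final lcm = 440


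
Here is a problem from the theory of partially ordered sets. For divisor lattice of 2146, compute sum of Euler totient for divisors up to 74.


Divisors of 2146 up to 74: [1, 2, 29, 37, 58, 74]
phi values: [1, 1, 28, 36, 28, 36]
Sum = 130


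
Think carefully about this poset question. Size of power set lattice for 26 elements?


Power set = 2^n.
2^26 = 67108864


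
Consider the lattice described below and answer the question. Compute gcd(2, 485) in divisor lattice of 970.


In a divisor lattice, meet = gcd (greatest common divisor).
By Euclidean algorithm or factoring: gcd(2,485) = 1


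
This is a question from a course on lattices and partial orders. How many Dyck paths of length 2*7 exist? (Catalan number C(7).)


C(n) = C(2n, n) / (n+1).
C(14, 7) = 3432
C(7) = 3432 / 8 = 429


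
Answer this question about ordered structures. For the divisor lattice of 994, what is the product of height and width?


Height = length of longest chain minus 1; width = size of largest antichain.
A maximum chain: 1 | 71 | 497 | 994  (height 3).
A maximum antichain: {2, 7, 71}  (width 3).
Product = 3 * 3 = 9


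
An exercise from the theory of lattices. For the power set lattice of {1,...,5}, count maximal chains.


A maximal chain goes from the minimum element to a maximal element via cover relations.
Counting all min-to-max paths in the cover graph.
Total maximal chains: 120


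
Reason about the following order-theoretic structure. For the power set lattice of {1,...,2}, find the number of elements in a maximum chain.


A chain is a totally ordered subset; we count the number of elements in a maximum chain.
Compute, for each element x, the size of the longest chain ending at x:
  {}: 1
  {1}: 2
  {2}: 2
  {1,2}: 3
A maximum chain: {} < {1} < {1,2}
Number of elements in the longest chain: 3


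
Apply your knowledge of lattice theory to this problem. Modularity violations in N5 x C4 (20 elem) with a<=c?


Modular law: if a <= c then a v (b ^ c) = (a v b) ^ c.
Check all triples (a,b,c) with a <= c among 20 elements.
  e.g. a=(a,0), b=(c,0), c=(b,0): lhs=(a,0) != rhs=(b,0)
  e.g. a=(a,0), b=(c,1), c=(b,0): lhs=(a,0) != rhs=(b,0)
Total violating triples: 40


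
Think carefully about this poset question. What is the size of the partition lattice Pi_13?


B(n) = number of set partitions of an n-element set.
B(n) satisfies the recurrence: B(n+1) = sum_k C(n,k)*B(k).
B(13) = 27644437


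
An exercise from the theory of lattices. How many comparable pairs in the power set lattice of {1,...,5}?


A comparable pair {a,b} has a < b or b < a in the order.
Count unordered pairs where one element is strictly below the other.
Examples: {{},{1}}, {{},{2}}, {{},{3}}, {{},{4}}, ...
Total comparable pairs: 211


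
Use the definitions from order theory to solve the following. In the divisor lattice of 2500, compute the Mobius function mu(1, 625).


In a divisor lattice, mu(a,b) = mu(b/a) where mu is the classical Mobius function.
b/a = 625/1 = 625
Prime factorization of 625: primes [5]
625 is not squarefree, so mu(625) = 0


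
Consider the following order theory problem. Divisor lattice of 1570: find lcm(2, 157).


In a divisor lattice, join = lcm (least common multiple).
gcd(2,157) = 1
lcm(2,157) = 2*157/gcd = 314/1 = 314


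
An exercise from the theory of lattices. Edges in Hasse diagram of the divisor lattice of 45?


A cover relation a -< b holds when a < b with no c strictly between.
Cover relations:
  1 -< 3
  1 -< 5
  3 -< 9
  3 -< 15
  5 -< 15
  9 -< 45
  15 -< 45
Total: 7


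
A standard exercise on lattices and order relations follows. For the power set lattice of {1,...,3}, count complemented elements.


An element a is complemented if some b has a meet b = bottom, a join b = top.
every subset A has complement S\A, so all elements are complemented.
Complemented elements: {}, {1}, {2}, {3}, {1,2}, {1,3}, ... (2 more)
Count: 8


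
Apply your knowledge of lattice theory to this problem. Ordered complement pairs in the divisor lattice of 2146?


Complement pair (a,b): a meet b = bottom, a join b = top.
Here: gcd(a,b)=1 and lcm(a,b)=2146, i.e. a*b=2146 with a,b coprime.
Pairs found: (1,2146), (2,1073), (29,74), (37,58), ... (4 more)
Total ordered pairs: 8


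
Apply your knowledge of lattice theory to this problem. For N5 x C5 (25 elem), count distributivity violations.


Distributive law: a ^ (b v c) = (a ^ b) v (a ^ c).
Check all 25^3 = 15625 ordered triples (a,b,c).
  e.g. a=(b,0), b=(a,0), c=(c,0): lhs=(b,0) != rhs=(a,0)
  e.g. a=(b,0), b=(a,0), c=(c,1): lhs=(b,0) != rhs=(a,0)
Total violating triples: 250


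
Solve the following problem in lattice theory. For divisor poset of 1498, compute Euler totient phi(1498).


phi(n) = n * prod_{p|n} (1 - 1/p).
Prime divisors of 1498: [2, 7, 107]
phi(1498) = 1498 * (1 - 1/2) * (1 - 1/7) * (1 - 1/107)
phi(1498) = 636


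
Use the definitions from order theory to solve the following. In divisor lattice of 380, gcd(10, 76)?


Meet=gcd.
gcd(10,76)=2


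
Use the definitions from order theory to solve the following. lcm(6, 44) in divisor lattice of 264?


Join=lcm.
gcd(6,44)=2
lcm=132


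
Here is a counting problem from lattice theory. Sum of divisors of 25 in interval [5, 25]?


Interval [5,25] in divisors of 25: [5, 25]
Sum = 30


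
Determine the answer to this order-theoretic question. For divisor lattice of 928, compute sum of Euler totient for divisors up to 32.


Divisors of 928 up to 32: [1, 2, 4, 8, 16, 29, 32]
phi values: [1, 1, 2, 4, 8, 28, 16]
Sum = 60


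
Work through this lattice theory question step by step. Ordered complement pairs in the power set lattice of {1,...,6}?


Complement pair (a,b): a meet b = bottom, a join b = top.
Here: A intersect B = {} and A union B = {1,...,6}.
Pairs found: ({},{1,2,3,4,5,6}), ({1},{2,3,4,5,6}), ({2},{1,3,4,5,6}), ({3},{1,2,4,5,6}), ... (60 more)
Total ordered pairs: 64


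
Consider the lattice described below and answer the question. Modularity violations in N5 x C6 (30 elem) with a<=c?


Modular law: if a <= c then a v (b ^ c) = (a v b) ^ c.
Check all triples (a,b,c) with a <= c among 30 elements.
  e.g. a=(a,0), b=(c,0), c=(b,0): lhs=(a,0) != rhs=(b,0)
  e.g. a=(a,0), b=(c,1), c=(b,0): lhs=(a,0) != rhs=(b,0)
Total violating triples: 126


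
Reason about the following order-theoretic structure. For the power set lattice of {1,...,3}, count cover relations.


A cover relation a -< b holds when a < b with no c strictly between.
Cover relations:
  {} -< {1}
  {} -< {2}
  {} -< {3}
  {1} -< {1,2}
  {1} -< {1,3}
  {2} -< {1,2}
  {2} -< {2,3}
  {3} -< {1,3}
  ...4 more
Total: 12


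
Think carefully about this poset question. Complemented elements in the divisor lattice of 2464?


An element a is complemented if some b has a meet b = bottom, a join b = top.
a is complemented iff gcd(a, n/a)=1, i.e. a is a unitary divisor of 2464.
Complemented elements: 1, 7, 11, 32, 77, 224, ... (2 more)
Count: 8


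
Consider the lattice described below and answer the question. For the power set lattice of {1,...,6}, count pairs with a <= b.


The order relation is {(a,b) : a <= b}, reflexive so it includes (a,a).
Examples: ({},{}), ({},{1,2}), ({},{1,2,3}), ({},{1,2,3,4}), ({},{1,2,3,4,5}), ...
Total ordered pairs: 729


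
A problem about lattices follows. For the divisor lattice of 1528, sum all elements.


sigma(n) = sum of divisors.
Divisors of 1528: [1, 2, 4, 8, 191, 382, 764, 1528]
Sum = 2880


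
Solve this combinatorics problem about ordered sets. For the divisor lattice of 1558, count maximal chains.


A maximal chain goes from the minimum element to a maximal element via cover relations.
Counting all min-to-max paths in the cover graph.
Total maximal chains: 6


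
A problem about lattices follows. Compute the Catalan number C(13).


C(n) = C(2n, n) / (n+1).
C(26, 13) = 10400600
C(13) = 10400600 / 14 = 742900


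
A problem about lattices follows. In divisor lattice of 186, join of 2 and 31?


In a divisor lattice, join = lcm (least common multiple).
gcd(2,31) = 1
lcm(2,31) = 2*31/gcd = 62/1 = 62


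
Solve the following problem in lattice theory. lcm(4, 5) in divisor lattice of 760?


Join=lcm.
gcd(4,5)=1
lcm=20


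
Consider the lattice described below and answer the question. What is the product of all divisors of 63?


Divisors of 63: [1, 3, 7, 9, 21, 63]
Product = n^(d(n)/2) = 63^(6/2)
Product = 250047


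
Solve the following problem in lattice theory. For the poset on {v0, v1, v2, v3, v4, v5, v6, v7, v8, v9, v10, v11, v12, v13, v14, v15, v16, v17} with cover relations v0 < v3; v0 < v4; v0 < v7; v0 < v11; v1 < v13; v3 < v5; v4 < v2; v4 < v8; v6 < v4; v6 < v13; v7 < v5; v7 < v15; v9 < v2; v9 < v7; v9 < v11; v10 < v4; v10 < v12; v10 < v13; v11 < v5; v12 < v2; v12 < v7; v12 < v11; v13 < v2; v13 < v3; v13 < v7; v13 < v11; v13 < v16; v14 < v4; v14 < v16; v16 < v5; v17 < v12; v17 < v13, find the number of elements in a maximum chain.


A chain is a totally ordered subset; we count the number of elements in a maximum chain.
Compute, for each element x, the size of the longest chain ending at x:
  v0: 1
  v1: 1
  v6: 1
  v9: 1
  v10: 1
  v14: 1
  ...
A maximum chain: v1 < v13 < v3 < v5
Number of elements in the longest chain: 4


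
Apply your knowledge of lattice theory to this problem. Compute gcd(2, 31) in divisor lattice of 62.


In a divisor lattice, meet = gcd (greatest common divisor).
By Euclidean algorithm or factoring: gcd(2,31) = 1


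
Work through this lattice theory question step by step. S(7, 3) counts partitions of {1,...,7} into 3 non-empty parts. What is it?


S(n,k) = k*S(n-1,k) + S(n-1,k-1).
S(6,3) = 90, S(6,2) = 31
S(7,3) = 3*90 + 31 = 270 + 31
S(7,3) = 301


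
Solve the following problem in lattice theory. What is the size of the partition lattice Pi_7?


B(n) = number of set partitions of an n-element set.
B(n) satisfies the recurrence: B(n+1) = sum_k C(n,k)*B(k).
B(7) = 877


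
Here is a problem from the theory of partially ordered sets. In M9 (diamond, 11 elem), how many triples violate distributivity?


Distributive law: a ^ (b v c) = (a ^ b) v (a ^ c).
Check all 11^3 = 1331 ordered triples (a,b,c).
  e.g. a=a1, b=a2, c=a3: lhs=a1 != rhs=0
  e.g. a=a1, b=a2, c=a4: lhs=a1 != rhs=0
Total violating triples: 504


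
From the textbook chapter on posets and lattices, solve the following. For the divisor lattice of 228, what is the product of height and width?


Height = length of longest chain minus 1; width = size of largest antichain.
A maximum chain: 1 | 19 | 57 | 114 | 228  (height 4).
A maximum antichain: {4, 6, 38, 57}  (width 4).
Product = 4 * 4 = 16


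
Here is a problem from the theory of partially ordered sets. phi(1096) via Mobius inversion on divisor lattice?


phi(n) = n * prod_{p|n} (1 - 1/p).
Prime divisors of 1096: [2, 137]
phi(1096) = 1096 * (1 - 1/2) * (1 - 1/137)
phi(1096) = 544


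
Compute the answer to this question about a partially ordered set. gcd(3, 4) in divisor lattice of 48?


Meet=gcd.
gcd(3,4)=1


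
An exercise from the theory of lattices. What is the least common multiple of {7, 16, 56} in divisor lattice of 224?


In a divisor lattice, join = lcm (least common multiple).
Compute lcm iteratively: start with first element, then lcm(current, next).
Elements: [7, 16, 56]
lcm(7,16) = 112
lcm(112,56) = 112
Final lcm = 112


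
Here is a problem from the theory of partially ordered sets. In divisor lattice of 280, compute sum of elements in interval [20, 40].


Interval [20,40] in divisors of 280: [20, 40]
Sum = 60


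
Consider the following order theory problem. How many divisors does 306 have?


Divisors of 306: [1, 2, 3, 6, 9, 17, 18, 34, 51, 102, 153, 306]
Count: 12


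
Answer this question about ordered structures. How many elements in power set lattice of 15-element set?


Power set = 2^n.
2^15 = 32768


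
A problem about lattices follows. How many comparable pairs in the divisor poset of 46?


A comparable pair {a,b} has a < b or b < a in the order.
Count unordered pairs where one element is strictly below the other.
Examples: {1,2}, {1,23}, {1,46}, {2,46}, ...
Total comparable pairs: 5


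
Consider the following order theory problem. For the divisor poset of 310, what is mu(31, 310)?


In a divisor lattice, mu(a,b) = mu(b/a) where mu is the classical Mobius function.
b/a = 310/31 = 10
Prime factorization of 10: primes [2, 5]
10 is squarefree with 2 prime factor(s), so mu(10) = (-1)^2 = 1


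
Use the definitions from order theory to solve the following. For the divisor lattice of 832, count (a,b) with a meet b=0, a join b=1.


Complement pair (a,b): a meet b = bottom, a join b = top.
Here: gcd(a,b)=1 and lcm(a,b)=832, i.e. a*b=832 with a,b coprime.
Pairs found: (1,832), (13,64), (64,13), (832,1)
Total ordered pairs: 4


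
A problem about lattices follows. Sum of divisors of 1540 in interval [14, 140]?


Interval [14,140] in divisors of 1540: [14, 28, 70, 140]
Sum = 252


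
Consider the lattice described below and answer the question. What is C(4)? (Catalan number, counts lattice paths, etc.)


C(n) = C(2n, n) / (n+1).
C(8, 4) = 70
C(4) = 70 / 5 = 14


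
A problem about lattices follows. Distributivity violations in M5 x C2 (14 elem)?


Distributive law: a ^ (b v c) = (a ^ b) v (a ^ c).
Check all 14^3 = 2744 ordered triples (a,b,c).
  e.g. a=(a1,0), b=(a2,0), c=(a3,0): lhs=(a1,0) != rhs=(0,0)
  e.g. a=(a1,0), b=(a2,0), c=(a3,1): lhs=(a1,0) != rhs=(0,0)
Total violating triples: 480


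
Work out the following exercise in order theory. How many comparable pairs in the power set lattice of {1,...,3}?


A comparable pair {a,b} has a < b or b < a in the order.
Count unordered pairs where one element is strictly below the other.
Examples: {{},{1}}, {{},{2}}, {{},{3}}, {{},{1,2}}, ...
Total comparable pairs: 19


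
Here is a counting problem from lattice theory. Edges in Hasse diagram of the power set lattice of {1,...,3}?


A cover relation a -< b holds when a < b with no c strictly between.
Cover relations:
  {} -< {1}
  {} -< {2}
  {} -< {3}
  {1} -< {1,2}
  {1} -< {1,3}
  {2} -< {1,2}
  {2} -< {2,3}
  {3} -< {1,3}
  ...4 more
Total: 12


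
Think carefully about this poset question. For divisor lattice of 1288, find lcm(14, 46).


In a divisor lattice, join = lcm (least common multiple).
Compute lcm iteratively: start with first element, then lcm(current, next).
Elements: [14, 46]
lcm(14,46) = 322
Final lcm = 322


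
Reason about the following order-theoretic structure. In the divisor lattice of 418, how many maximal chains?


A maximal chain goes from the minimum element to a maximal element via cover relations.
Counting all min-to-max paths in the cover graph.
Total maximal chains: 6


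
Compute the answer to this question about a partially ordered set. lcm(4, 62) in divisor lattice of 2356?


Join=lcm.
gcd(4,62)=2
lcm=124


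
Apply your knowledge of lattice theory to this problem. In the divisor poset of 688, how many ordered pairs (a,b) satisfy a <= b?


The order relation is {(a,b) : a <= b}, reflexive so it includes (a,a).
Examples: (1,1), (1,16), (1,172), (1,2), (1,344), ...
Total ordered pairs: 45


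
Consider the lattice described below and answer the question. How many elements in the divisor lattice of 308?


Divisors of 308: [1, 2, 4, 7, 11, 14, 22, 28, 44, 77, 154, 308]
Count: 12


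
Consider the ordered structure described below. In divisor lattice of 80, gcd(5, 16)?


Meet=gcd.
gcd(5,16)=1


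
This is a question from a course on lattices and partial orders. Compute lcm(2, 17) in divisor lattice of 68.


In a divisor lattice, join = lcm (least common multiple).
gcd(2,17) = 1
lcm(2,17) = 2*17/gcd = 34/1 = 34


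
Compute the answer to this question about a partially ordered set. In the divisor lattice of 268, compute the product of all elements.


Divisors of 268: [1, 2, 4, 67, 134, 268]
Product = n^(d(n)/2) = 268^(6/2)
Product = 19248832


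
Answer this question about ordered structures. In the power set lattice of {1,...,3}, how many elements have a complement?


An element a is complemented if some b has a meet b = bottom, a join b = top.
every subset A has complement S\A, so all elements are complemented.
Complemented elements: {}, {1}, {2}, {3}, {1,2}, {1,3}, ... (2 more)
Count: 8


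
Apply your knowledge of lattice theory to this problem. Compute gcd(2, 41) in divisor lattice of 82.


In a divisor lattice, meet = gcd (greatest common divisor).
By Euclidean algorithm or factoring: gcd(2,41) = 1


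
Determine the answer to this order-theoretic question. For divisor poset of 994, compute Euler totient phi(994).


phi(n) = n * prod_{p|n} (1 - 1/p).
Prime divisors of 994: [2, 7, 71]
phi(994) = 994 * (1 - 1/2) * (1 - 1/7) * (1 - 1/71)
phi(994) = 420


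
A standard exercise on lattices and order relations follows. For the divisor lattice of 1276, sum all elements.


sigma(n) = sum of divisors.
Divisors of 1276: [1, 2, 4, 11, 22, 29, 44, 58, 116, 319, 638, 1276]
Sum = 2520


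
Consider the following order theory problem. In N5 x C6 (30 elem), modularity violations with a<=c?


Modular law: if a <= c then a v (b ^ c) = (a v b) ^ c.
Check all triples (a,b,c) with a <= c among 30 elements.
  e.g. a=(a,0), b=(c,0), c=(b,0): lhs=(a,0) != rhs=(b,0)
  e.g. a=(a,0), b=(c,1), c=(b,0): lhs=(a,0) != rhs=(b,0)
Total violating triples: 126


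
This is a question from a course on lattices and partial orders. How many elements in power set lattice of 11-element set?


Power set = 2^n.
2^11 = 2048


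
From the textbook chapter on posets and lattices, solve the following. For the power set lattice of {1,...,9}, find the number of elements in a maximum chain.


A chain is a totally ordered subset; we count the number of elements in a maximum chain.
Compute, for each element x, the size of the longest chain ending at x:
  {}: 1
  {1}: 2
  {2}: 2
  {3}: 2
  {4}: 2
  {5}: 2
  ...
A maximum chain: {} < {1} < {1,2} < {1,2,3} < {1,2,3,4} < {1,2,3,4,5} < {1,2,3,4,5,6} < {1,2,3,4,5,6,7} < {1,2,3,4,5,6,7,8} < {1,2,3,4,5,6,7,8,9}
Number of elements in the longest chain: 10


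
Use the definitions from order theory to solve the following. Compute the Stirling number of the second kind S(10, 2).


S(n,k) = k*S(n-1,k) + S(n-1,k-1).
S(9,2) = 255, S(9,1) = 1
S(10,2) = 2*255 + 1 = 510 + 1
S(10,2) = 511


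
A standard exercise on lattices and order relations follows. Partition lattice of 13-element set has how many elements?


B(n) = number of set partitions of an n-element set.
B(n) satisfies the recurrence: B(n+1) = sum_k C(n,k)*B(k).
B(13) = 27644437


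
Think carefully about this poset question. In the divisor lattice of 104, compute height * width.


Height = length of longest chain minus 1; width = size of largest antichain.
A maximum chain: 1 | 13 | 26 | 52 | 104  (height 4).
A maximum antichain: {2, 13}  (width 2).
Product = 4 * 2 = 8


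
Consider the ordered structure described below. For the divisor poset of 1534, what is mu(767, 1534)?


In a divisor lattice, mu(a,b) = mu(b/a) where mu is the classical Mobius function.
b/a = 1534/767 = 2
Prime factorization of 2: primes [2]
2 is squarefree with 1 prime factor(s), so mu(2) = (-1)^1 = -1


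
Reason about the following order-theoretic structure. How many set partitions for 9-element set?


B(n) = number of set partitions of an n-element set.
B(n) satisfies the recurrence: B(n+1) = sum_k C(n,k)*B(k).
B(9) = 21147


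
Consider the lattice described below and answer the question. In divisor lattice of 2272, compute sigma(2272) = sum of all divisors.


sigma(n) = sum of divisors.
Divisors of 2272: [1, 2, 4, 8, 16, 32, 71, 142, 284, 568, 1136, 2272]
Sum = 4536


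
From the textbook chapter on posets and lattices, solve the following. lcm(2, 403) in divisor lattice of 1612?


Join=lcm.
gcd(2,403)=1
lcm=806


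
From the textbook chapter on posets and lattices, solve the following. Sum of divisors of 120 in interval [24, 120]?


Interval [24,120] in divisors of 120: [24, 120]
Sum = 144


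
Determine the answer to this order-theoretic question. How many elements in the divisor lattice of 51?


Divisors of 51: [1, 3, 17, 51]
Count: 4


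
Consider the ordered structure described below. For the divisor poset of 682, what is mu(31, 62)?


In a divisor lattice, mu(a,b) = mu(b/a) where mu is the classical Mobius function.
b/a = 62/31 = 2
Prime factorization of 2: primes [2]
2 is squarefree with 1 prime factor(s), so mu(2) = (-1)^1 = -1


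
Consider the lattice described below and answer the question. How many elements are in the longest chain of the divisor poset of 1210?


A chain is a totally ordered subset; we count the number of elements in a maximum chain.
Compute, for each element x, the size of the longest chain ending at x:
  1: 1
  2: 2
  5: 2
  11: 2
  121: 3
  10: 3
  ...
A maximum chain: 1 < 2 < 10 < 110 < 1210
Number of elements in the longest chain: 5


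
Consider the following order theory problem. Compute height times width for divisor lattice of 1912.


Height = length of longest chain minus 1; width = size of largest antichain.
A maximum chain: 1 | 239 | 478 | 956 | 1912  (height 4).
A maximum antichain: {2, 239}  (width 2).
Product = 4 * 2 = 8


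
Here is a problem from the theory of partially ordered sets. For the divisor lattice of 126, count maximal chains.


A maximal chain goes from the minimum element to a maximal element via cover relations.
Counting all min-to-max paths in the cover graph.
Total maximal chains: 12


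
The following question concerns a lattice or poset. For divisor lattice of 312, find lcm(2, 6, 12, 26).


In a divisor lattice, join = lcm (least common multiple).
Compute lcm iteratively: start with first element, then lcm(current, next).
Elements: [2, 6, 12, 26]
lcm(2,6) = 6
lcm(6,12) = 12
lcm(12,26) = 156
Final lcm = 156


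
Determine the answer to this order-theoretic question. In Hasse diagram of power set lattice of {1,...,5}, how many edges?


A cover relation a -< b holds when a < b with no c strictly between.
Cover relations:
  {} -< {1}
  {} -< {2}
  {} -< {3}
  {} -< {4}
  {} -< {5}
  {1} -< {1,2}
  {1} -< {1,3}
  {1} -< {1,4}
  ...72 more
Total: 80


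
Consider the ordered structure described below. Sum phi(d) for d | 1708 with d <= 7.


Divisors of 1708 up to 7: [1, 2, 4, 7]
phi values: [1, 1, 2, 6]
Sum = 10


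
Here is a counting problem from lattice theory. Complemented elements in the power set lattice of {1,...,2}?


An element a is complemented if some b has a meet b = bottom, a join b = top.
every subset A has complement S\A, so all elements are complemented.
Complemented elements: {}, {1}, {2}, {1,2}
Count: 4


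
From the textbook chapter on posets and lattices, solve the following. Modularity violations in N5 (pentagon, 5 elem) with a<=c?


Modular law: if a <= c then a v (b ^ c) = (a v b) ^ c.
Check all triples (a,b,c) with a <= c among 5 elements.
  e.g. a=a, b=c, c=b: lhs=a != rhs=b
Total violating triples: 1


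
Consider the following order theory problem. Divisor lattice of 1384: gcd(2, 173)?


Meet=gcd.
gcd(2,173)=1


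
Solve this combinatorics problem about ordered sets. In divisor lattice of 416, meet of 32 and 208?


In a divisor lattice, meet = gcd (greatest common divisor).
By Euclidean algorithm or factoring: gcd(32,208) = 16


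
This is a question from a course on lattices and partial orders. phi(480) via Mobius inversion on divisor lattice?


phi(n) = n * prod_{p|n} (1 - 1/p).
Prime divisors of 480: [2, 3, 5]
phi(480) = 480 * (1 - 1/2) * (1 - 1/3) * (1 - 1/5)
phi(480) = 128


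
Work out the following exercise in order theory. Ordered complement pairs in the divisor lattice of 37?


Complement pair (a,b): a meet b = bottom, a join b = top.
Here: gcd(a,b)=1 and lcm(a,b)=37, i.e. a*b=37 with a,b coprime.
Pairs found: (1,37), (37,1)
Total ordered pairs: 2


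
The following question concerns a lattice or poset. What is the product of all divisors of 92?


Divisors of 92: [1, 2, 4, 23, 46, 92]
Product = n^(d(n)/2) = 92^(6/2)
Product = 778688


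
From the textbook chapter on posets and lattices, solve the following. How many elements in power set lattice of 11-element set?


Power set = 2^n.
2^11 = 2048


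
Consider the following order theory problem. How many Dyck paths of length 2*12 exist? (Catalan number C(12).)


C(n) = C(2n, n) / (n+1).
C(24, 12) = 2704156
C(12) = 2704156 / 13 = 208012


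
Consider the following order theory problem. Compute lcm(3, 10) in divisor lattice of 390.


In a divisor lattice, join = lcm (least common multiple).
gcd(3,10) = 1
lcm(3,10) = 3*10/gcd = 30/1 = 30


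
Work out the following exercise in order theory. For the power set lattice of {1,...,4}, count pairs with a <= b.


The order relation is {(a,b) : a <= b}, reflexive so it includes (a,a).
Examples: ({},{}), ({},{1,2}), ({},{1,2,3}), ({},{1,2,3,4}), ({},{1,2,4}), ...
Total ordered pairs: 81


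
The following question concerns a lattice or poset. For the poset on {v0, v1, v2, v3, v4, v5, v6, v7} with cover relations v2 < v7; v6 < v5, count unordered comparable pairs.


A comparable pair {a,b} has a < b or b < a in the order.
Count unordered pairs where one element is strictly below the other.
Examples: {v2,v7}, {v5,v6}
Total comparable pairs: 2


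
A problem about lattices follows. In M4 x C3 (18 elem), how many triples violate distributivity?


Distributive law: a ^ (b v c) = (a ^ b) v (a ^ c).
Check all 18^3 = 5832 ordered triples (a,b,c).
  e.g. a=(a1,0), b=(a2,0), c=(a3,0): lhs=(a1,0) != rhs=(0,0)
  e.g. a=(a1,0), b=(a2,0), c=(a3,1): lhs=(a1,0) != rhs=(0,0)
Total violating triples: 648


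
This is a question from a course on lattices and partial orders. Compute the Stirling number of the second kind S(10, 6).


S(n,k) = k*S(n-1,k) + S(n-1,k-1).
S(9,6) = 2646, S(9,5) = 6951
S(10,6) = 6*2646 + 6951 = 15876 + 6951
S(10,6) = 22827


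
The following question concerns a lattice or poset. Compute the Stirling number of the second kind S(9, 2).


S(n,k) = k*S(n-1,k) + S(n-1,k-1).
S(8,2) = 127, S(8,1) = 1
S(9,2) = 2*127 + 1 = 254 + 1
S(9,2) = 255


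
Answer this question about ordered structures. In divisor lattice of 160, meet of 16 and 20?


In a divisor lattice, meet = gcd (greatest common divisor).
By Euclidean algorithm or factoring: gcd(16,20) = 4
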